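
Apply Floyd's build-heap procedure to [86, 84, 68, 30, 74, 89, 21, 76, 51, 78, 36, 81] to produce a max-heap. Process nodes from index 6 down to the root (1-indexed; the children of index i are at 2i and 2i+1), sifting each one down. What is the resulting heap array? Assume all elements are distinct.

[89, 84, 86, 76, 78, 81, 21, 30, 51, 74, 36, 68]

sift down from index 6: already satisfies heap property
sift down from index 5:
  74 vs larger child 78 at index 10, swap → [86, 84, 68, 30, 78, 89, 21, 76, 51, 74, 36, 81]
sift down from index 4:
  30 vs larger child 76 at index 8, swap → [86, 84, 68, 76, 78, 89, 21, 30, 51, 74, 36, 81]
sift down from index 3:
  68 vs larger child 89 at index 6, swap → [86, 84, 89, 76, 78, 68, 21, 30, 51, 74, 36, 81]
  68 vs only child 81 at index 12, swap → [86, 84, 89, 76, 78, 81, 21, 30, 51, 74, 36, 68]
sift down from index 2: already satisfies heap property
sift down from index 1:
  86 vs larger child 89 at index 3, swap → [89, 84, 86, 76, 78, 81, 21, 30, 51, 74, 36, 68]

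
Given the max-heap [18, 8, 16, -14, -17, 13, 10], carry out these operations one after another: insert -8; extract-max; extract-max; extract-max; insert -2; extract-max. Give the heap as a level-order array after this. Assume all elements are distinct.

[8, -8, -2, -14, -17]

insert -8:
  append -8 at index 7 → [18, 8, 16, -14, -17, 13, 10, -8]
  -8 > parent -14 at index 3, swap → [18, 8, 16, -8, -17, 13, 10, -14]
extract-max → returns 18:
  remove root 18; move last element -14 to root → [-14, 8, 16, -8, -17, 13, 10]
  -14 vs larger child 16 at index 2, swap → [16, 8, -14, -8, -17, 13, 10]
  -14 vs larger child 13 at index 5, swap → [16, 8, 13, -8, -17, -14, 10]
extract-max → returns 16:
  remove root 16; move last element 10 to root → [10, 8, 13, -8, -17, -14]
  10 vs larger child 13 at index 2, swap → [13, 8, 10, -8, -17, -14]
extract-max → returns 13:
  remove root 13; move last element -14 to root → [-14, 8, 10, -8, -17]
  -14 vs larger child 10 at index 2, swap → [10, 8, -14, -8, -17]
insert -2:
  append -2 at index 5 → [10, 8, -14, -8, -17, -2]
  -2 > parent -14 at index 2, swap → [10, 8, -2, -8, -17, -14]
extract-max → returns 10:
  remove root 10; move last element -14 to root → [-14, 8, -2, -8, -17]
  -14 vs larger child 8 at index 1, swap → [8, -14, -2, -8, -17]
  -14 vs larger child -8 at index 3, swap → [8, -8, -2, -14, -17]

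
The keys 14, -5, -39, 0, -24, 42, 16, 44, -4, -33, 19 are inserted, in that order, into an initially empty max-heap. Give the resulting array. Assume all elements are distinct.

[44, 42, 16, 0, 19, -39, 14, -5, -4, -33, -24]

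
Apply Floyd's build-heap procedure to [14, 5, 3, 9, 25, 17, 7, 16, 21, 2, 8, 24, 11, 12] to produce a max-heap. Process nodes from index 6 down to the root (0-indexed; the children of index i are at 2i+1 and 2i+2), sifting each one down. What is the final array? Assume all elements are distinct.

[25, 21, 24, 16, 8, 17, 12, 14, 9, 2, 5, 3, 11, 7]

sift down from index 6:
  7 vs only child 12 at index 13, swap → [14, 5, 3, 9, 25, 17, 12, 16, 21, 2, 8, 24, 11, 7]
sift down from index 5:
  17 vs larger child 24 at index 11, swap → [14, 5, 3, 9, 25, 24, 12, 16, 21, 2, 8, 17, 11, 7]
sift down from index 4: already satisfies heap property
sift down from index 3:
  9 vs larger child 21 at index 8, swap → [14, 5, 3, 21, 25, 24, 12, 16, 9, 2, 8, 17, 11, 7]
sift down from index 2:
  3 vs larger child 24 at index 5, swap → [14, 5, 24, 21, 25, 3, 12, 16, 9, 2, 8, 17, 11, 7]
  3 vs larger child 17 at index 11, swap → [14, 5, 24, 21, 25, 17, 12, 16, 9, 2, 8, 3, 11, 7]
sift down from index 1:
  5 vs larger child 25 at index 4, swap → [14, 25, 24, 21, 5, 17, 12, 16, 9, 2, 8, 3, 11, 7]
  5 vs larger child 8 at index 10, swap → [14, 25, 24, 21, 8, 17, 12, 16, 9, 2, 5, 3, 11, 7]
sift down from index 0:
  14 vs larger child 25 at index 1, swap → [25, 14, 24, 21, 8, 17, 12, 16, 9, 2, 5, 3, 11, 7]
  14 vs larger child 21 at index 3, swap → [25, 21, 24, 14, 8, 17, 12, 16, 9, 2, 5, 3, 11, 7]
  14 vs larger child 16 at index 7, swap → [25, 21, 24, 16, 8, 17, 12, 14, 9, 2, 5, 3, 11, 7]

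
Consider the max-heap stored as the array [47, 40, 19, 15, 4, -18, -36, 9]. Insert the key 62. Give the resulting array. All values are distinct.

[62, 47, 19, 40, 4, -18, -36, 9, 15]

append 62 at index 8 → [47, 40, 19, 15, 4, -18, -36, 9, 62]
62 > parent 15 at index 3, swap → [47, 40, 19, 62, 4, -18, -36, 9, 15]
62 > parent 40 at index 1, swap → [47, 62, 19, 40, 4, -18, -36, 9, 15]
62 > parent 47 at index 0, swap → [62, 47, 19, 40, 4, -18, -36, 9, 15]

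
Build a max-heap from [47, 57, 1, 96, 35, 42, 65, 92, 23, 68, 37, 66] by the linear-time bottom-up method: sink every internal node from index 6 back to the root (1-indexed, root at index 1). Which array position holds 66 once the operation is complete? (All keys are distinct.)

3

sift down from index 6:
  42 vs only child 66 at index 12, swap → [47, 57, 1, 96, 35, 66, 65, 92, 23, 68, 37, 42]
sift down from index 5:
  35 vs larger child 68 at index 10, swap → [47, 57, 1, 96, 68, 66, 65, 92, 23, 35, 37, 42]
sift down from index 4: already satisfies heap property
sift down from index 3:
  1 vs larger child 66 at index 6, swap → [47, 57, 66, 96, 68, 1, 65, 92, 23, 35, 37, 42]
  1 vs only child 42 at index 12, swap → [47, 57, 66, 96, 68, 42, 65, 92, 23, 35, 37, 1]
sift down from index 2:
  57 vs larger child 96 at index 4, swap → [47, 96, 66, 57, 68, 42, 65, 92, 23, 35, 37, 1]
  57 vs larger child 92 at index 8, swap → [47, 96, 66, 92, 68, 42, 65, 57, 23, 35, 37, 1]
sift down from index 1:
  47 vs larger child 96 at index 2, swap → [96, 47, 66, 92, 68, 42, 65, 57, 23, 35, 37, 1]
  47 vs larger child 92 at index 4, swap → [96, 92, 66, 47, 68, 42, 65, 57, 23, 35, 37, 1]
  47 vs larger child 57 at index 8, swap → [96, 92, 66, 57, 68, 42, 65, 47, 23, 35, 37, 1]
resulting array: [96, 92, 66, 57, 68, 42, 65, 47, 23, 35, 37, 1]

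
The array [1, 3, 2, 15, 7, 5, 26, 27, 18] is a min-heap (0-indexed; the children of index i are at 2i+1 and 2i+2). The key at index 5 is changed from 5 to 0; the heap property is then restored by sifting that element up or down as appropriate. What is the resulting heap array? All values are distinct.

[0, 3, 1, 15, 7, 2, 26, 27, 18]

set index 5 from 5 to 0 → [1, 3, 2, 15, 7, 0, 26, 27, 18]
0 < parent 2 at index 2, swap → [1, 3, 0, 15, 7, 2, 26, 27, 18]
0 < parent 1 at index 0, swap → [0, 3, 1, 15, 7, 2, 26, 27, 18]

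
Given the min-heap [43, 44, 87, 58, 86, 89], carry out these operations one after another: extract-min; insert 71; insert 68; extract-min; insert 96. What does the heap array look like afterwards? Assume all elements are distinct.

[58, 71, 68, 89, 86, 87, 96]

extract-min → returns 43:
  remove root 43; move last element 89 to root → [89, 44, 87, 58, 86]
  89 vs smaller child 44 at index 1, swap → [44, 89, 87, 58, 86]
  89 vs smaller child 58 at index 3, swap → [44, 58, 87, 89, 86]
insert 71:
  append 71 at index 5 → [44, 58, 87, 89, 86, 71]
  71 < parent 87 at index 2, swap → [44, 58, 71, 89, 86, 87]
insert 68:
  append 68 at index 6 → [44, 58, 71, 89, 86, 87, 68]
  68 < parent 71 at index 2, swap → [44, 58, 68, 89, 86, 87, 71]
extract-min → returns 44:
  remove root 44; move last element 71 to root → [71, 58, 68, 89, 86, 87]
  71 vs smaller child 58 at index 1, swap → [58, 71, 68, 89, 86, 87]
insert 96:
  append 96 at index 6 → [58, 71, 68, 89, 86, 87, 96] (no swap needed)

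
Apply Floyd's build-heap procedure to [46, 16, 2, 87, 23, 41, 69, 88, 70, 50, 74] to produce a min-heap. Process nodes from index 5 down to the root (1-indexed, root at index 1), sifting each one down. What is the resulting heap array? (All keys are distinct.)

sift down from index 5: already satisfies heap property
sift down from index 4:
  87 vs smaller child 70 at index 9, swap → [46, 16, 2, 70, 23, 41, 69, 88, 87, 50, 74]
sift down from index 3: already satisfies heap property
sift down from index 2: already satisfies heap property
sift down from index 1:
  46 vs smaller child 2 at index 3, swap → [2, 16, 46, 70, 23, 41, 69, 88, 87, 50, 74]
  46 vs smaller child 41 at index 6, swap → [2, 16, 41, 70, 23, 46, 69, 88, 87, 50, 74]

[2, 16, 41, 70, 23, 46, 69, 88, 87, 50, 74]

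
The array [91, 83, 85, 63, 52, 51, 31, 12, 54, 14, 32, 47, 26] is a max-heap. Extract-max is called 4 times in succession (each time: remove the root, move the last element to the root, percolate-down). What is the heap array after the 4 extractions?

extract-max #1 returns 91:
  remove root 91; move last element 26 to root → [26, 83, 85, 63, 52, 51, 31, 12, 54, 14, 32, 47]
  26 vs larger child 85 at index 2, swap → [85, 83, 26, 63, 52, 51, 31, 12, 54, 14, 32, 47]
  26 vs larger child 51 at index 5, swap → [85, 83, 51, 63, 52, 26, 31, 12, 54, 14, 32, 47]
  26 vs only child 47 at index 11, swap → [85, 83, 51, 63, 52, 47, 31, 12, 54, 14, 32, 26]
extract-max #2 returns 85:
  remove root 85; move last element 26 to root → [26, 83, 51, 63, 52, 47, 31, 12, 54, 14, 32]
  26 vs larger child 83 at index 1, swap → [83, 26, 51, 63, 52, 47, 31, 12, 54, 14, 32]
  26 vs larger child 63 at index 3, swap → [83, 63, 51, 26, 52, 47, 31, 12, 54, 14, 32]
  26 vs larger child 54 at index 8, swap → [83, 63, 51, 54, 52, 47, 31, 12, 26, 14, 32]
extract-max #3 returns 83:
  remove root 83; move last element 32 to root → [32, 63, 51, 54, 52, 47, 31, 12, 26, 14]
  32 vs larger child 63 at index 1, swap → [63, 32, 51, 54, 52, 47, 31, 12, 26, 14]
  32 vs larger child 54 at index 3, swap → [63, 54, 51, 32, 52, 47, 31, 12, 26, 14]
extract-max #4 returns 63:
  remove root 63; move last element 14 to root → [14, 54, 51, 32, 52, 47, 31, 12, 26]
  14 vs larger child 54 at index 1, swap → [54, 14, 51, 32, 52, 47, 31, 12, 26]
  14 vs larger child 52 at index 4, swap → [54, 52, 51, 32, 14, 47, 31, 12, 26]

[54, 52, 51, 32, 14, 47, 31, 12, 26]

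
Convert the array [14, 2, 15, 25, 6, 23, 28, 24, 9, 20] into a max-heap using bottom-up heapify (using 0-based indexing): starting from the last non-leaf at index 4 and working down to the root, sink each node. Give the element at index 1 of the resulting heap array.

sift down from index 4:
  6 vs only child 20 at index 9, swap → [14, 2, 15, 25, 20, 23, 28, 24, 9, 6]
sift down from index 3: already satisfies heap property
sift down from index 2:
  15 vs larger child 28 at index 6, swap → [14, 2, 28, 25, 20, 23, 15, 24, 9, 6]
sift down from index 1:
  2 vs larger child 25 at index 3, swap → [14, 25, 28, 2, 20, 23, 15, 24, 9, 6]
  2 vs larger child 24 at index 7, swap → [14, 25, 28, 24, 20, 23, 15, 2, 9, 6]
sift down from index 0:
  14 vs larger child 28 at index 2, swap → [28, 25, 14, 24, 20, 23, 15, 2, 9, 6]
  14 vs larger child 23 at index 5, swap → [28, 25, 23, 24, 20, 14, 15, 2, 9, 6]
resulting array: [28, 25, 23, 24, 20, 14, 15, 2, 9, 6]

25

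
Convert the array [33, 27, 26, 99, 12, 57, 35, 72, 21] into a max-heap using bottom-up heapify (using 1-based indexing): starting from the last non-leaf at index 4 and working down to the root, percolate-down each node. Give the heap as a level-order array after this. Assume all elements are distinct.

sift down from index 4: already satisfies heap property
sift down from index 3:
  26 vs larger child 57 at index 6, swap → [33, 27, 57, 99, 12, 26, 35, 72, 21]
sift down from index 2:
  27 vs larger child 99 at index 4, swap → [33, 99, 57, 27, 12, 26, 35, 72, 21]
  27 vs larger child 72 at index 8, swap → [33, 99, 57, 72, 12, 26, 35, 27, 21]
sift down from index 1:
  33 vs larger child 99 at index 2, swap → [99, 33, 57, 72, 12, 26, 35, 27, 21]
  33 vs larger child 72 at index 4, swap → [99, 72, 57, 33, 12, 26, 35, 27, 21]

[99, 72, 57, 33, 12, 26, 35, 27, 21]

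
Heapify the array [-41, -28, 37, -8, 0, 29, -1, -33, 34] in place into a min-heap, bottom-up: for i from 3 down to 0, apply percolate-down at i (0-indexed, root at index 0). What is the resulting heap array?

[-41, -33, -1, -28, 0, 29, 37, -8, 34]

sift down from index 3:
  -8 vs smaller child -33 at index 7, swap → [-41, -28, 37, -33, 0, 29, -1, -8, 34]
sift down from index 2:
  37 vs smaller child -1 at index 6, swap → [-41, -28, -1, -33, 0, 29, 37, -8, 34]
sift down from index 1:
  -28 vs smaller child -33 at index 3, swap → [-41, -33, -1, -28, 0, 29, 37, -8, 34]
sift down from index 0: already satisfies heap property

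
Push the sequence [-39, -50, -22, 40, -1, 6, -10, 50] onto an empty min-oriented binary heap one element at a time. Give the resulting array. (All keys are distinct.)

[-50, -39, -22, 40, -1, 6, -10, 50]

Insert -39:
  append -39 at index 0 → [-39] (no swap needed)
Insert -50:
  append -50 at index 1 → [-39, -50]
  -50 < parent -39 at index 0, swap → [-50, -39]
Insert -22:
  append -22 at index 2 → [-50, -39, -22] (no swap needed)
Insert 40:
  append 40 at index 3 → [-50, -39, -22, 40] (no swap needed)
Insert -1:
  append -1 at index 4 → [-50, -39, -22, 40, -1] (no swap needed)
Insert 6:
  append 6 at index 5 → [-50, -39, -22, 40, -1, 6] (no swap needed)
Insert -10:
  append -10 at index 6 → [-50, -39, -22, 40, -1, 6, -10] (no swap needed)
Insert 50:
  append 50 at index 7 → [-50, -39, -22, 40, -1, 6, -10, 50] (no swap needed)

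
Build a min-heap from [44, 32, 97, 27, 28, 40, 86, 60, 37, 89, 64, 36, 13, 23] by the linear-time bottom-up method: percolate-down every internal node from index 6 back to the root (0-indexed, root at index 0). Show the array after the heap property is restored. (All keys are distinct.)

[13, 27, 23, 32, 28, 36, 44, 60, 37, 89, 64, 97, 40, 86]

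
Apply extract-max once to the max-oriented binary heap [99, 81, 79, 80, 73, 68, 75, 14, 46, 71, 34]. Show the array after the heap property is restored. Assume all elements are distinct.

[81, 80, 79, 46, 73, 68, 75, 14, 34, 71]

remove root 99; move last element 34 to root → [34, 81, 79, 80, 73, 68, 75, 14, 46, 71]
34 vs larger child 81 at index 1, swap → [81, 34, 79, 80, 73, 68, 75, 14, 46, 71]
34 vs larger child 80 at index 3, swap → [81, 80, 79, 34, 73, 68, 75, 14, 46, 71]
34 vs larger child 46 at index 8, swap → [81, 80, 79, 46, 73, 68, 75, 14, 34, 71]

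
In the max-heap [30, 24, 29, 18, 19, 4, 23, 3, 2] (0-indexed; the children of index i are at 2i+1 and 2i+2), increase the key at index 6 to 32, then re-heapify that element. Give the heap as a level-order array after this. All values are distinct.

[32, 24, 30, 18, 19, 4, 29, 3, 2]

set index 6 from 23 to 32 → [30, 24, 29, 18, 19, 4, 32, 3, 2]
32 > parent 29 at index 2, swap → [30, 24, 32, 18, 19, 4, 29, 3, 2]
32 > parent 30 at index 0, swap → [32, 24, 30, 18, 19, 4, 29, 3, 2]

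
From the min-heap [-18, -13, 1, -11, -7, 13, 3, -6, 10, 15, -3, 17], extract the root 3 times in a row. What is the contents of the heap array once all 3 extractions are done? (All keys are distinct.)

extract-min #1 returns -18:
  remove root -18; move last element 17 to root → [17, -13, 1, -11, -7, 13, 3, -6, 10, 15, -3]
  17 vs smaller child -13 at index 1, swap → [-13, 17, 1, -11, -7, 13, 3, -6, 10, 15, -3]
  17 vs smaller child -11 at index 3, swap → [-13, -11, 1, 17, -7, 13, 3, -6, 10, 15, -3]
  17 vs smaller child -6 at index 7, swap → [-13, -11, 1, -6, -7, 13, 3, 17, 10, 15, -3]
extract-min #2 returns -13:
  remove root -13; move last element -3 to root → [-3, -11, 1, -6, -7, 13, 3, 17, 10, 15]
  -3 vs smaller child -11 at index 1, swap → [-11, -3, 1, -6, -7, 13, 3, 17, 10, 15]
  -3 vs smaller child -7 at index 4, swap → [-11, -7, 1, -6, -3, 13, 3, 17, 10, 15]
extract-min #3 returns -11:
  remove root -11; move last element 15 to root → [15, -7, 1, -6, -3, 13, 3, 17, 10]
  15 vs smaller child -7 at index 1, swap → [-7, 15, 1, -6, -3, 13, 3, 17, 10]
  15 vs smaller child -6 at index 3, swap → [-7, -6, 1, 15, -3, 13, 3, 17, 10]
  15 vs smaller child 10 at index 8, swap → [-7, -6, 1, 10, -3, 13, 3, 17, 15]

[-7, -6, 1, 10, -3, 13, 3, 17, 15]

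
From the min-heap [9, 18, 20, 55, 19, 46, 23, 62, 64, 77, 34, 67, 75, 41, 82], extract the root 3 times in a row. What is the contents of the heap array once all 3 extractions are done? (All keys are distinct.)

extract-min #1 returns 9:
  remove root 9; move last element 82 to root → [82, 18, 20, 55, 19, 46, 23, 62, 64, 77, 34, 67, 75, 41]
  82 vs smaller child 18 at index 1, swap → [18, 82, 20, 55, 19, 46, 23, 62, 64, 77, 34, 67, 75, 41]
  82 vs smaller child 19 at index 4, swap → [18, 19, 20, 55, 82, 46, 23, 62, 64, 77, 34, 67, 75, 41]
  82 vs smaller child 34 at index 10, swap → [18, 19, 20, 55, 34, 46, 23, 62, 64, 77, 82, 67, 75, 41]
extract-min #2 returns 18:
  remove root 18; move last element 41 to root → [41, 19, 20, 55, 34, 46, 23, 62, 64, 77, 82, 67, 75]
  41 vs smaller child 19 at index 1, swap → [19, 41, 20, 55, 34, 46, 23, 62, 64, 77, 82, 67, 75]
  41 vs smaller child 34 at index 4, swap → [19, 34, 20, 55, 41, 46, 23, 62, 64, 77, 82, 67, 75]
extract-min #3 returns 19:
  remove root 19; move last element 75 to root → [75, 34, 20, 55, 41, 46, 23, 62, 64, 77, 82, 67]
  75 vs smaller child 20 at index 2, swap → [20, 34, 75, 55, 41, 46, 23, 62, 64, 77, 82, 67]
  75 vs smaller child 23 at index 6, swap → [20, 34, 23, 55, 41, 46, 75, 62, 64, 77, 82, 67]

[20, 34, 23, 55, 41, 46, 75, 62, 64, 77, 82, 67]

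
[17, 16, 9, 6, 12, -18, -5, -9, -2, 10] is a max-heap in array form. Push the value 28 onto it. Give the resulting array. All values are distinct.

append 28 at index 10 → [17, 16, 9, 6, 12, -18, -5, -9, -2, 10, 28]
28 > parent 12 at index 4, swap → [17, 16, 9, 6, 28, -18, -5, -9, -2, 10, 12]
28 > parent 16 at index 1, swap → [17, 28, 9, 6, 16, -18, -5, -9, -2, 10, 12]
28 > parent 17 at index 0, swap → [28, 17, 9, 6, 16, -18, -5, -9, -2, 10, 12]

[28, 17, 9, 6, 16, -18, -5, -9, -2, 10, 12]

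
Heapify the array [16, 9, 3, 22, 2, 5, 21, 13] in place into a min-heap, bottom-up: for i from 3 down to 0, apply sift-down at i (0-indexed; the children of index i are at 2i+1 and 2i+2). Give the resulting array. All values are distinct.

[2, 9, 3, 13, 16, 5, 21, 22]

sift down from index 3:
  22 vs only child 13 at index 7, swap → [16, 9, 3, 13, 2, 5, 21, 22]
sift down from index 2: already satisfies heap property
sift down from index 1:
  9 vs smaller child 2 at index 4, swap → [16, 2, 3, 13, 9, 5, 21, 22]
sift down from index 0:
  16 vs smaller child 2 at index 1, swap → [2, 16, 3, 13, 9, 5, 21, 22]
  16 vs smaller child 9 at index 4, swap → [2, 9, 3, 13, 16, 5, 21, 22]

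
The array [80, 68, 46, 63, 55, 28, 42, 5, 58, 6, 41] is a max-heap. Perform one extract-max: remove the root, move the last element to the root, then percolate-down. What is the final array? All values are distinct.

remove root 80; move last element 41 to root → [41, 68, 46, 63, 55, 28, 42, 5, 58, 6]
41 vs larger child 68 at index 1, swap → [68, 41, 46, 63, 55, 28, 42, 5, 58, 6]
41 vs larger child 63 at index 3, swap → [68, 63, 46, 41, 55, 28, 42, 5, 58, 6]
41 vs larger child 58 at index 8, swap → [68, 63, 46, 58, 55, 28, 42, 5, 41, 6]

[68, 63, 46, 58, 55, 28, 42, 5, 41, 6]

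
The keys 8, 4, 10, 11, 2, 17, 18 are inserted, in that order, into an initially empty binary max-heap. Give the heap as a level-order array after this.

[18, 10, 17, 4, 2, 8, 11]

Insert 8:
  append 8 at index 0 → [8] (no swap needed)
Insert 4:
  append 4 at index 1 → [8, 4] (no swap needed)
Insert 10:
  append 10 at index 2 → [8, 4, 10]
  10 > parent 8 at index 0, swap → [10, 4, 8]
Insert 11:
  append 11 at index 3 → [10, 4, 8, 11]
  11 > parent 4 at index 1, swap → [10, 11, 8, 4]
  11 > parent 10 at index 0, swap → [11, 10, 8, 4]
Insert 2:
  append 2 at index 4 → [11, 10, 8, 4, 2] (no swap needed)
Insert 17:
  append 17 at index 5 → [11, 10, 8, 4, 2, 17]
  17 > parent 8 at index 2, swap → [11, 10, 17, 4, 2, 8]
  17 > parent 11 at index 0, swap → [17, 10, 11, 4, 2, 8]
Insert 18:
  append 18 at index 6 → [17, 10, 11, 4, 2, 8, 18]
  18 > parent 11 at index 2, swap → [17, 10, 18, 4, 2, 8, 11]
  18 > parent 17 at index 0, swap → [18, 10, 17, 4, 2, 8, 11]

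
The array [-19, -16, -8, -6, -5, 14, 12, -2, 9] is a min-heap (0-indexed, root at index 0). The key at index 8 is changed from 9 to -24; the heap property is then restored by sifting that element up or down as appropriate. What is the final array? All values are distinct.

[-24, -19, -8, -16, -5, 14, 12, -2, -6]

set index 8 from 9 to -24 → [-19, -16, -8, -6, -5, 14, 12, -2, -24]
-24 < parent -6 at index 3, swap → [-19, -16, -8, -24, -5, 14, 12, -2, -6]
-24 < parent -16 at index 1, swap → [-19, -24, -8, -16, -5, 14, 12, -2, -6]
-24 < parent -19 at index 0, swap → [-24, -19, -8, -16, -5, 14, 12, -2, -6]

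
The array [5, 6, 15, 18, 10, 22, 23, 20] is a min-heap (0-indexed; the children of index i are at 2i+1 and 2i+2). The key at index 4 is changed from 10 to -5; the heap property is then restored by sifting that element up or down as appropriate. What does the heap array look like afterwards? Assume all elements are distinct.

set index 4 from 10 to -5 → [5, 6, 15, 18, -5, 22, 23, 20]
-5 < parent 6 at index 1, swap → [5, -5, 15, 18, 6, 22, 23, 20]
-5 < parent 5 at index 0, swap → [-5, 5, 15, 18, 6, 22, 23, 20]

[-5, 5, 15, 18, 6, 22, 23, 20]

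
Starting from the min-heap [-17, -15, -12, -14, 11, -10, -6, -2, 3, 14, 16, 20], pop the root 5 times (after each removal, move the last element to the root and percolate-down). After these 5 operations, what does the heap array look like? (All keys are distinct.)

extract-min #1 returns -17:
  remove root -17; move last element 20 to root → [20, -15, -12, -14, 11, -10, -6, -2, 3, 14, 16]
  20 vs smaller child -15 at index 1, swap → [-15, 20, -12, -14, 11, -10, -6, -2, 3, 14, 16]
  20 vs smaller child -14 at index 3, swap → [-15, -14, -12, 20, 11, -10, -6, -2, 3, 14, 16]
  20 vs smaller child -2 at index 7, swap → [-15, -14, -12, -2, 11, -10, -6, 20, 3, 14, 16]
extract-min #2 returns -15:
  remove root -15; move last element 16 to root → [16, -14, -12, -2, 11, -10, -6, 20, 3, 14]
  16 vs smaller child -14 at index 1, swap → [-14, 16, -12, -2, 11, -10, -6, 20, 3, 14]
  16 vs smaller child -2 at index 3, swap → [-14, -2, -12, 16, 11, -10, -6, 20, 3, 14]
  16 vs smaller child 3 at index 8, swap → [-14, -2, -12, 3, 11, -10, -6, 20, 16, 14]
extract-min #3 returns -14:
  remove root -14; move last element 14 to root → [14, -2, -12, 3, 11, -10, -6, 20, 16]
  14 vs smaller child -12 at index 2, swap → [-12, -2, 14, 3, 11, -10, -6, 20, 16]
  14 vs smaller child -10 at index 5, swap → [-12, -2, -10, 3, 11, 14, -6, 20, 16]
extract-min #4 returns -12:
  remove root -12; move last element 16 to root → [16, -2, -10, 3, 11, 14, -6, 20]
  16 vs smaller child -10 at index 2, swap → [-10, -2, 16, 3, 11, 14, -6, 20]
  16 vs smaller child -6 at index 6, swap → [-10, -2, -6, 3, 11, 14, 16, 20]
extract-min #5 returns -10:
  remove root -10; move last element 20 to root → [20, -2, -6, 3, 11, 14, 16]
  20 vs smaller child -6 at index 2, swap → [-6, -2, 20, 3, 11, 14, 16]
  20 vs smaller child 14 at index 5, swap → [-6, -2, 14, 3, 11, 20, 16]

[-6, -2, 14, 3, 11, 20, 16]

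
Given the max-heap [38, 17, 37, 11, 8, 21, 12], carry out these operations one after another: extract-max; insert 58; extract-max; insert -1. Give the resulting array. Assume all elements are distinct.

[37, 17, 21, 11, 8, 12, -1]

extract-max → returns 38:
  remove root 38; move last element 12 to root → [12, 17, 37, 11, 8, 21]
  12 vs larger child 37 at index 2, swap → [37, 17, 12, 11, 8, 21]
  12 vs only child 21 at index 5, swap → [37, 17, 21, 11, 8, 12]
insert 58:
  append 58 at index 6 → [37, 17, 21, 11, 8, 12, 58]
  58 > parent 21 at index 2, swap → [37, 17, 58, 11, 8, 12, 21]
  58 > parent 37 at index 0, swap → [58, 17, 37, 11, 8, 12, 21]
extract-max → returns 58:
  remove root 58; move last element 21 to root → [21, 17, 37, 11, 8, 12]
  21 vs larger child 37 at index 2, swap → [37, 17, 21, 11, 8, 12]
insert -1:
  append -1 at index 6 → [37, 17, 21, 11, 8, 12, -1] (no swap needed)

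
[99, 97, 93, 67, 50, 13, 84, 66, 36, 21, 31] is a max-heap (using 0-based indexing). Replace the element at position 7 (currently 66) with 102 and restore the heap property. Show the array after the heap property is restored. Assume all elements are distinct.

set index 7 from 66 to 102 → [99, 97, 93, 67, 50, 13, 84, 102, 36, 21, 31]
102 > parent 67 at index 3, swap → [99, 97, 93, 102, 50, 13, 84, 67, 36, 21, 31]
102 > parent 97 at index 1, swap → [99, 102, 93, 97, 50, 13, 84, 67, 36, 21, 31]
102 > parent 99 at index 0, swap → [102, 99, 93, 97, 50, 13, 84, 67, 36, 21, 31]

[102, 99, 93, 97, 50, 13, 84, 67, 36, 21, 31]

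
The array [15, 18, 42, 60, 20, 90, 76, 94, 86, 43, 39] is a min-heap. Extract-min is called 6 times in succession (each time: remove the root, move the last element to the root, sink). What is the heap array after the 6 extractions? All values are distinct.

extract-min #1 returns 15:
  remove root 15; move last element 39 to root → [39, 18, 42, 60, 20, 90, 76, 94, 86, 43]
  39 vs smaller child 18 at index 1, swap → [18, 39, 42, 60, 20, 90, 76, 94, 86, 43]
  39 vs smaller child 20 at index 4, swap → [18, 20, 42, 60, 39, 90, 76, 94, 86, 43]
extract-min #2 returns 18:
  remove root 18; move last element 43 to root → [43, 20, 42, 60, 39, 90, 76, 94, 86]
  43 vs smaller child 20 at index 1, swap → [20, 43, 42, 60, 39, 90, 76, 94, 86]
  43 vs smaller child 39 at index 4, swap → [20, 39, 42, 60, 43, 90, 76, 94, 86]
extract-min #3 returns 20:
  remove root 20; move last element 86 to root → [86, 39, 42, 60, 43, 90, 76, 94]
  86 vs smaller child 39 at index 1, swap → [39, 86, 42, 60, 43, 90, 76, 94]
  86 vs smaller child 43 at index 4, swap → [39, 43, 42, 60, 86, 90, 76, 94]
extract-min #4 returns 39:
  remove root 39; move last element 94 to root → [94, 43, 42, 60, 86, 90, 76]
  94 vs smaller child 42 at index 2, swap → [42, 43, 94, 60, 86, 90, 76]
  94 vs smaller child 76 at index 6, swap → [42, 43, 76, 60, 86, 90, 94]
extract-min #5 returns 42:
  remove root 42; move last element 94 to root → [94, 43, 76, 60, 86, 90]
  94 vs smaller child 43 at index 1, swap → [43, 94, 76, 60, 86, 90]
  94 vs smaller child 60 at index 3, swap → [43, 60, 76, 94, 86, 90]
extract-min #6 returns 43:
  remove root 43; move last element 90 to root → [90, 60, 76, 94, 86]
  90 vs smaller child 60 at index 1, swap → [60, 90, 76, 94, 86]
  90 vs smaller child 86 at index 4, swap → [60, 86, 76, 94, 90]

[60, 86, 76, 94, 90]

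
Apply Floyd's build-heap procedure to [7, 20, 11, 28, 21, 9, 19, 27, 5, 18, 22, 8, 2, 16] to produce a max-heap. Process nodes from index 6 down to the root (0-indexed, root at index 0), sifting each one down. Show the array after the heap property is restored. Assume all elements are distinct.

[28, 27, 19, 20, 22, 9, 16, 7, 5, 18, 21, 8, 2, 11]

sift down from index 6: already satisfies heap property
sift down from index 5: already satisfies heap property
sift down from index 4:
  21 vs larger child 22 at index 10, swap → [7, 20, 11, 28, 22, 9, 19, 27, 5, 18, 21, 8, 2, 16]
sift down from index 3: already satisfies heap property
sift down from index 2:
  11 vs larger child 19 at index 6, swap → [7, 20, 19, 28, 22, 9, 11, 27, 5, 18, 21, 8, 2, 16]
  11 vs only child 16 at index 13, swap → [7, 20, 19, 28, 22, 9, 16, 27, 5, 18, 21, 8, 2, 11]
sift down from index 1:
  20 vs larger child 28 at index 3, swap → [7, 28, 19, 20, 22, 9, 16, 27, 5, 18, 21, 8, 2, 11]
  20 vs larger child 27 at index 7, swap → [7, 28, 19, 27, 22, 9, 16, 20, 5, 18, 21, 8, 2, 11]
sift down from index 0:
  7 vs larger child 28 at index 1, swap → [28, 7, 19, 27, 22, 9, 16, 20, 5, 18, 21, 8, 2, 11]
  7 vs larger child 27 at index 3, swap → [28, 27, 19, 7, 22, 9, 16, 20, 5, 18, 21, 8, 2, 11]
  7 vs larger child 20 at index 7, swap → [28, 27, 19, 20, 22, 9, 16, 7, 5, 18, 21, 8, 2, 11]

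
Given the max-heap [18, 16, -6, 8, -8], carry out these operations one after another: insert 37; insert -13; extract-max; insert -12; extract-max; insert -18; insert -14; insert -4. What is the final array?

[16, 8, -6, -4, -8, -13, -18, -14, -12]

insert 37:
  append 37 at index 5 → [18, 16, -6, 8, -8, 37]
  37 > parent -6 at index 2, swap → [18, 16, 37, 8, -8, -6]
  37 > parent 18 at index 0, swap → [37, 16, 18, 8, -8, -6]
insert -13:
  append -13 at index 6 → [37, 16, 18, 8, -8, -6, -13] (no swap needed)
extract-max → returns 37:
  remove root 37; move last element -13 to root → [-13, 16, 18, 8, -8, -6]
  -13 vs larger child 18 at index 2, swap → [18, 16, -13, 8, -8, -6]
  -13 vs only child -6 at index 5, swap → [18, 16, -6, 8, -8, -13]
insert -12:
  append -12 at index 6 → [18, 16, -6, 8, -8, -13, -12] (no swap needed)
extract-max → returns 18:
  remove root 18; move last element -12 to root → [-12, 16, -6, 8, -8, -13]
  -12 vs larger child 16 at index 1, swap → [16, -12, -6, 8, -8, -13]
  -12 vs larger child 8 at index 3, swap → [16, 8, -6, -12, -8, -13]
insert -18:
  append -18 at index 6 → [16, 8, -6, -12, -8, -13, -18] (no swap needed)
insert -14:
  append -14 at index 7 → [16, 8, -6, -12, -8, -13, -18, -14] (no swap needed)
insert -4:
  append -4 at index 8 → [16, 8, -6, -12, -8, -13, -18, -14, -4]
  -4 > parent -12 at index 3, swap → [16, 8, -6, -4, -8, -13, -18, -14, -12]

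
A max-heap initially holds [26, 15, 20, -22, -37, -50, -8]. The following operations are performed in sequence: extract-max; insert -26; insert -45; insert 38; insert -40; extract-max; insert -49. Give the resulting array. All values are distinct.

[20, 15, -8, -22, -37, -50, -26, -45, -40, -49]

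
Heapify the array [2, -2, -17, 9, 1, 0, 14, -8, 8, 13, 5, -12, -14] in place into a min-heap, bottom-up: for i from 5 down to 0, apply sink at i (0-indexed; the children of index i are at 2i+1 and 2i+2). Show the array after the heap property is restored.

[-17, -8, -14, -2, 1, -12, 14, 9, 8, 13, 5, 2, 0]

sift down from index 5:
  0 vs smaller child -14 at index 12, swap → [2, -2, -17, 9, 1, -14, 14, -8, 8, 13, 5, -12, 0]
sift down from index 4: already satisfies heap property
sift down from index 3:
  9 vs smaller child -8 at index 7, swap → [2, -2, -17, -8, 1, -14, 14, 9, 8, 13, 5, -12, 0]
sift down from index 2: already satisfies heap property
sift down from index 1:
  -2 vs smaller child -8 at index 3, swap → [2, -8, -17, -2, 1, -14, 14, 9, 8, 13, 5, -12, 0]
sift down from index 0:
  2 vs smaller child -17 at index 2, swap → [-17, -8, 2, -2, 1, -14, 14, 9, 8, 13, 5, -12, 0]
  2 vs smaller child -14 at index 5, swap → [-17, -8, -14, -2, 1, 2, 14, 9, 8, 13, 5, -12, 0]
  2 vs smaller child -12 at index 11, swap → [-17, -8, -14, -2, 1, -12, 14, 9, 8, 13, 5, 2, 0]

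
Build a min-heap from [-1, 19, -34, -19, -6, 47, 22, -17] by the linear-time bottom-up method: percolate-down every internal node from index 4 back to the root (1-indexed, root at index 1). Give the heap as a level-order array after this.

sift down from index 4: already satisfies heap property
sift down from index 3: already satisfies heap property
sift down from index 2:
  19 vs smaller child -19 at index 4, swap → [-1, -19, -34, 19, -6, 47, 22, -17]
  19 vs only child -17 at index 8, swap → [-1, -19, -34, -17, -6, 47, 22, 19]
sift down from index 1:
  -1 vs smaller child -34 at index 3, swap → [-34, -19, -1, -17, -6, 47, 22, 19]

[-34, -19, -1, -17, -6, 47, 22, 19]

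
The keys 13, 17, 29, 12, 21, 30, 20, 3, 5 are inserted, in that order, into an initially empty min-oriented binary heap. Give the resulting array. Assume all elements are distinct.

[3, 5, 20, 12, 21, 30, 29, 17, 13]

Insert 13:
  append 13 at index 0 → [13] (no swap needed)
Insert 17:
  append 17 at index 1 → [13, 17] (no swap needed)
Insert 29:
  append 29 at index 2 → [13, 17, 29] (no swap needed)
Insert 12:
  append 12 at index 3 → [13, 17, 29, 12]
  12 < parent 17 at index 1, swap → [13, 12, 29, 17]
  12 < parent 13 at index 0, swap → [12, 13, 29, 17]
Insert 21:
  append 21 at index 4 → [12, 13, 29, 17, 21] (no swap needed)
Insert 30:
  append 30 at index 5 → [12, 13, 29, 17, 21, 30] (no swap needed)
Insert 20:
  append 20 at index 6 → [12, 13, 29, 17, 21, 30, 20]
  20 < parent 29 at index 2, swap → [12, 13, 20, 17, 21, 30, 29]
Insert 3:
  append 3 at index 7 → [12, 13, 20, 17, 21, 30, 29, 3]
  3 < parent 17 at index 3, swap → [12, 13, 20, 3, 21, 30, 29, 17]
  3 < parent 13 at index 1, swap → [12, 3, 20, 13, 21, 30, 29, 17]
  3 < parent 12 at index 0, swap → [3, 12, 20, 13, 21, 30, 29, 17]
Insert 5:
  append 5 at index 8 → [3, 12, 20, 13, 21, 30, 29, 17, 5]
  5 < parent 13 at index 3, swap → [3, 12, 20, 5, 21, 30, 29, 17, 13]
  5 < parent 12 at index 1, swap → [3, 5, 20, 12, 21, 30, 29, 17, 13]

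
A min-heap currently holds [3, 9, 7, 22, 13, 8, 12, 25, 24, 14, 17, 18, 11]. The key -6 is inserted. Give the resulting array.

[-6, 9, 3, 22, 13, 8, 7, 25, 24, 14, 17, 18, 11, 12]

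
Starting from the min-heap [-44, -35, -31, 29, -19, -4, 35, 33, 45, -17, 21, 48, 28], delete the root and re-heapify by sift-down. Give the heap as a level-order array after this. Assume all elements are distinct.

[-35, -19, -31, 29, -17, -4, 35, 33, 45, 28, 21, 48]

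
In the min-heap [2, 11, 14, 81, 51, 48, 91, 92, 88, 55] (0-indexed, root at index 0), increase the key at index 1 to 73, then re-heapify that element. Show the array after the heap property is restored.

[2, 51, 14, 81, 55, 48, 91, 92, 88, 73]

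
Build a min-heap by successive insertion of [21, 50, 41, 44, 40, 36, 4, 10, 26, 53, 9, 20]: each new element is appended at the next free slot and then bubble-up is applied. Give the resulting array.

[4, 9, 20, 26, 10, 21, 36, 50, 40, 53, 44, 41]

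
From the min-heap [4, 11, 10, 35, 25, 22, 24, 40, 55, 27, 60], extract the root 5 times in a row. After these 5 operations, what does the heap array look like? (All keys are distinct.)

extract-min #1 returns 4:
  remove root 4; move last element 60 to root → [60, 11, 10, 35, 25, 22, 24, 40, 55, 27]
  60 vs smaller child 10 at index 2, swap → [10, 11, 60, 35, 25, 22, 24, 40, 55, 27]
  60 vs smaller child 22 at index 5, swap → [10, 11, 22, 35, 25, 60, 24, 40, 55, 27]
extract-min #2 returns 10:
  remove root 10; move last element 27 to root → [27, 11, 22, 35, 25, 60, 24, 40, 55]
  27 vs smaller child 11 at index 1, swap → [11, 27, 22, 35, 25, 60, 24, 40, 55]
  27 vs smaller child 25 at index 4, swap → [11, 25, 22, 35, 27, 60, 24, 40, 55]
extract-min #3 returns 11:
  remove root 11; move last element 55 to root → [55, 25, 22, 35, 27, 60, 24, 40]
  55 vs smaller child 22 at index 2, swap → [22, 25, 55, 35, 27, 60, 24, 40]
  55 vs smaller child 24 at index 6, swap → [22, 25, 24, 35, 27, 60, 55, 40]
extract-min #4 returns 22:
  remove root 22; move last element 40 to root → [40, 25, 24, 35, 27, 60, 55]
  40 vs smaller child 24 at index 2, swap → [24, 25, 40, 35, 27, 60, 55]
extract-min #5 returns 24:
  remove root 24; move last element 55 to root → [55, 25, 40, 35, 27, 60]
  55 vs smaller child 25 at index 1, swap → [25, 55, 40, 35, 27, 60]
  55 vs smaller child 27 at index 4, swap → [25, 27, 40, 35, 55, 60]

[25, 27, 40, 35, 55, 60]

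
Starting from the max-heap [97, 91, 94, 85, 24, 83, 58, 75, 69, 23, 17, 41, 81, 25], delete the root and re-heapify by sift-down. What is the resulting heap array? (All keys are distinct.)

[94, 91, 83, 85, 24, 81, 58, 75, 69, 23, 17, 41, 25]

remove root 97; move last element 25 to root → [25, 91, 94, 85, 24, 83, 58, 75, 69, 23, 17, 41, 81]
25 vs larger child 94 at index 2, swap → [94, 91, 25, 85, 24, 83, 58, 75, 69, 23, 17, 41, 81]
25 vs larger child 83 at index 5, swap → [94, 91, 83, 85, 24, 25, 58, 75, 69, 23, 17, 41, 81]
25 vs larger child 81 at index 12, swap → [94, 91, 83, 85, 24, 81, 58, 75, 69, 23, 17, 41, 25]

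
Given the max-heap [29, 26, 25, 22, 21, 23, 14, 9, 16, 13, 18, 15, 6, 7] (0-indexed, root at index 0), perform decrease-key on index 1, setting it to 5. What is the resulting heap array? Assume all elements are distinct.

[29, 22, 25, 16, 21, 23, 14, 9, 5, 13, 18, 15, 6, 7]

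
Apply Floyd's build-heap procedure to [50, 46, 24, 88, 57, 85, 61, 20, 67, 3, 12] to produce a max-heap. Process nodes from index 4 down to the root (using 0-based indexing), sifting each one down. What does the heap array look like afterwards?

sift down from index 4: already satisfies heap property
sift down from index 3: already satisfies heap property
sift down from index 2:
  24 vs larger child 85 at index 5, swap → [50, 46, 85, 88, 57, 24, 61, 20, 67, 3, 12]
sift down from index 1:
  46 vs larger child 88 at index 3, swap → [50, 88, 85, 46, 57, 24, 61, 20, 67, 3, 12]
  46 vs larger child 67 at index 8, swap → [50, 88, 85, 67, 57, 24, 61, 20, 46, 3, 12]
sift down from index 0:
  50 vs larger child 88 at index 1, swap → [88, 50, 85, 67, 57, 24, 61, 20, 46, 3, 12]
  50 vs larger child 67 at index 3, swap → [88, 67, 85, 50, 57, 24, 61, 20, 46, 3, 12]

[88, 67, 85, 50, 57, 24, 61, 20, 46, 3, 12]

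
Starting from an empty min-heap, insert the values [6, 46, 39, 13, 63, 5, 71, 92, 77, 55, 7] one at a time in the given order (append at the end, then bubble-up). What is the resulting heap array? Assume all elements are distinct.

[5, 7, 6, 46, 13, 39, 71, 92, 77, 63, 55]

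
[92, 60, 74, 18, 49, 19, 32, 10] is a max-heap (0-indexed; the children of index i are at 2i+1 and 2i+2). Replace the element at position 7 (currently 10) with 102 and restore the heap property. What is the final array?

[102, 92, 74, 60, 49, 19, 32, 18]

set index 7 from 10 to 102 → [92, 60, 74, 18, 49, 19, 32, 102]
102 > parent 18 at index 3, swap → [92, 60, 74, 102, 49, 19, 32, 18]
102 > parent 60 at index 1, swap → [92, 102, 74, 60, 49, 19, 32, 18]
102 > parent 92 at index 0, swap → [102, 92, 74, 60, 49, 19, 32, 18]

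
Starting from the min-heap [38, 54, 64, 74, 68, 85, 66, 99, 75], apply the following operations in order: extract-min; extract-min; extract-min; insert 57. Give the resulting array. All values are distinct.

extract-min → returns 38:
  remove root 38; move last element 75 to root → [75, 54, 64, 74, 68, 85, 66, 99]
  75 vs smaller child 54 at index 1, swap → [54, 75, 64, 74, 68, 85, 66, 99]
  75 vs smaller child 68 at index 4, swap → [54, 68, 64, 74, 75, 85, 66, 99]
extract-min → returns 54:
  remove root 54; move last element 99 to root → [99, 68, 64, 74, 75, 85, 66]
  99 vs smaller child 64 at index 2, swap → [64, 68, 99, 74, 75, 85, 66]
  99 vs smaller child 66 at index 6, swap → [64, 68, 66, 74, 75, 85, 99]
extract-min → returns 64:
  remove root 64; move last element 99 to root → [99, 68, 66, 74, 75, 85]
  99 vs smaller child 66 at index 2, swap → [66, 68, 99, 74, 75, 85]
  99 vs only child 85 at index 5, swap → [66, 68, 85, 74, 75, 99]
insert 57:
  append 57 at index 6 → [66, 68, 85, 74, 75, 99, 57]
  57 < parent 85 at index 2, swap → [66, 68, 57, 74, 75, 99, 85]
  57 < parent 66 at index 0, swap → [57, 68, 66, 74, 75, 99, 85]

[57, 68, 66, 74, 75, 99, 85]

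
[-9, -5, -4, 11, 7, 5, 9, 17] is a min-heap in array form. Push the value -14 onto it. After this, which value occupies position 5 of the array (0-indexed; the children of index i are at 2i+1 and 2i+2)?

append -14 at index 8 → [-9, -5, -4, 11, 7, 5, 9, 17, -14]
-14 < parent 11 at index 3, swap → [-9, -5, -4, -14, 7, 5, 9, 17, 11]
-14 < parent -5 at index 1, swap → [-9, -14, -4, -5, 7, 5, 9, 17, 11]
-14 < parent -9 at index 0, swap → [-14, -9, -4, -5, 7, 5, 9, 17, 11]
resulting array: [-14, -9, -4, -5, 7, 5, 9, 17, 11]

5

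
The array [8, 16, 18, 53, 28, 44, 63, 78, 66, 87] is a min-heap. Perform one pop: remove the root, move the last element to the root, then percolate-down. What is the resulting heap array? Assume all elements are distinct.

[16, 28, 18, 53, 87, 44, 63, 78, 66]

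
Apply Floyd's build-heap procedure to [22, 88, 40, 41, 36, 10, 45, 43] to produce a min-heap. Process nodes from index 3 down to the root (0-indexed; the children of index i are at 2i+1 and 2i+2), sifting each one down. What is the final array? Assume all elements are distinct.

[10, 36, 22, 41, 88, 40, 45, 43]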